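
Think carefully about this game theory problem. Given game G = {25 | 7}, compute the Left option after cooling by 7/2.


Original game: {25 | 7} (a switch {a | b} with a > b).
Cooling by t (for t below the temperature (a - b)/2 = 9) taxes each move by t: {a | b} cooled by t is {a - t | b + t}.
Cooling amount: t = 7/2
Cooled Left option: 25 - 7/2 = 43/2
Cooled Right option: 7 + 7/2 = 21/2
Cooled game: {43/2 | 21/2}
Left option = 43/2

43/2


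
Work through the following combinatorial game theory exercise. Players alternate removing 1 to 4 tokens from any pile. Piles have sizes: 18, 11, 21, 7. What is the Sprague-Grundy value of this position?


Subtraction set: {1, 2, 3, 4}
For this subtraction set, G(n) = n mod 5 (period = max + 1 = 5).
Pile 1 (size 18): G(18) = 18 mod 5 = 3
Pile 2 (size 11): G(11) = 11 mod 5 = 1
Pile 3 (size 21): G(21) = 21 mod 5 = 1
Pile 4 (size 7): G(7) = 7 mod 5 = 2
Total Grundy value = XOR of all: 3 XOR 1 XOR 1 XOR 2 = 1

1


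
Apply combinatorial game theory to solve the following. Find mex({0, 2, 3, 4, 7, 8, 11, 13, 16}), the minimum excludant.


Set = {0, 2, 3, 4, 7, 8, 11, 13, 16}
0 is in the set.
1 is NOT in the set. This is the mex.
mex = 1

1


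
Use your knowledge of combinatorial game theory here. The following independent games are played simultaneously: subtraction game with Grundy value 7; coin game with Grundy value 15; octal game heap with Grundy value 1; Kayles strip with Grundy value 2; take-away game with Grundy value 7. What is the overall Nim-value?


By the Sprague-Grundy theorem, the Grundy value of a sum of games is the XOR of individual Grundy values.
subtraction game: Grundy value = 7. Running XOR: 0 XOR 7 = 7
coin game: Grundy value = 15. Running XOR: 7 XOR 15 = 8
octal game heap: Grundy value = 1. Running XOR: 8 XOR 1 = 9
Kayles strip: Grundy value = 2. Running XOR: 9 XOR 2 = 11
take-away game: Grundy value = 7. Running XOR: 11 XOR 7 = 12
The combined Grundy value is 12.

12


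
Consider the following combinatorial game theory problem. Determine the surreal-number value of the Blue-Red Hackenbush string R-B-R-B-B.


Edges (from ground): R-B-R-B-B
By Berlekamp's sign-expansion rule, a Blue-Red Hackenbush stalk has the value of the surreal number whose sign sequence is the edge sequence with B -> + and R -> -.
Sign sequence: -+-++
Trace the sign expansion in the surreal number tree, starting from 0:
Edge 1: R (sign -) -> bounds (-inf, 0), value = -1
Edge 2: B (sign +) -> bounds (-1, 0), value = -1/2
Edge 3: R (sign -) -> bounds (-1, -1/2), value = -3/4
Edge 4: B (sign +) -> bounds (-3/4, -1/2), value = -5/8
Edge 5: B (sign +) -> bounds (-5/8, -1/2), value = -9/16
Game value = -9/16

-9/16


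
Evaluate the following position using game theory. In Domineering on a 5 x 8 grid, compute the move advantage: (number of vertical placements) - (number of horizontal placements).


Board is 5 x 8 (rows x cols).
Left (vertical) placements: (rows-1) * cols = 4 * 8 = 32
Right (horizontal) placements: rows * (cols-1) = 5 * 7 = 35
Advantage = Left - Right = 32 - 35 = -3

-3


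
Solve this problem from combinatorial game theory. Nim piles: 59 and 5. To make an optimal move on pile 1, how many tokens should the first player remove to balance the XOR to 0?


Piles: 59 and 5
Current XOR: 59 XOR 5 = 62 (non-zero, so this is an N-position).
To make the XOR zero, we need to find a move that balances the piles.
For pile 1 (size 59): target = 59 XOR 62 = 5
We reduce pile 1 from 59 to 5.
Tokens removed: 59 - 5 = 54
Verification: 5 XOR 5 = 0

54


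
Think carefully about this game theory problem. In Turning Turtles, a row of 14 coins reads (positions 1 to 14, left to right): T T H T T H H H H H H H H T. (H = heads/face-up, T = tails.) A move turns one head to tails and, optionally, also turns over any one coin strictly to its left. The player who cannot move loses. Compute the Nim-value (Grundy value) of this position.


Coins: T T H T T H H H H H H H H T
Key fact: a single head at position k behaves exactly like a Nim heap of size k (turning it to T and optionally flipping a coin at j < k corresponds to moving the heap from k to j, or to 0), and heads combine as a disjunctive sum (two heads at the same place would cancel, matching j XOR j = 0). So the Nim-value is the XOR of the 1-indexed positions of the heads.
Face-up positions (1-indexed): [3, 6, 7, 8, 9, 10, 11, 12, 13]
XOR 0 with 3: 0 XOR 3 = 3
XOR 3 with 6: 3 XOR 6 = 5
XOR 5 with 7: 5 XOR 7 = 2
XOR 2 with 8: 2 XOR 8 = 10
XOR 10 with 9: 10 XOR 9 = 3
XOR 3 with 10: 3 XOR 10 = 9
XOR 9 with 11: 9 XOR 11 = 2
XOR 2 with 12: 2 XOR 12 = 14
XOR 14 with 13: 14 XOR 13 = 3
Nim-value = 3

3


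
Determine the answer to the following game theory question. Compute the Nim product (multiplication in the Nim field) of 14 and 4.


Nim multiplication is bilinear over XOR: (u XOR v) * w = (u*w) XOR (v*w).
So we split each operand into its bit components and XOR the pairwise Nim products.
14 = 2 + 4 + 8 (as XOR of powers of 2).
4 = 4 (as XOR of powers of 2).
Using the standard Nim-product table on single bits:
  2*2 = 3,   2*4 = 8,   2*8 = 12,
  4*4 = 6,   4*8 = 11,  8*8 = 13,
and  1*x = x (identity), k*l = l*k (commutative).
Pairwise Nim products:
  2 * 4 = 8
  4 * 4 = 6
  8 * 4 = 11
XOR them: 8 XOR 6 XOR 11 = 5.
Result: 14 * 4 = 5 (in Nim).

5


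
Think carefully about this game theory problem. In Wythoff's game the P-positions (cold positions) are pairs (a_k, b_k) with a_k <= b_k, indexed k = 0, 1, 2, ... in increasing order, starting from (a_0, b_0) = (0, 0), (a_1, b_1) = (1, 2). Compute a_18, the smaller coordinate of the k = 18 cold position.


By Wythoff's theorem, a_k = floor(k * phi) and b_k = floor(k * phi^2) = a_k + k, where phi = (1 + sqrt(5))/2 is the golden ratio.
phi = (1 + sqrt(5))/2 = 1.618034
k = 18
k * phi = 18 * 1.618034 = 29.124612
a_18 = floor(k * phi) = 29

29


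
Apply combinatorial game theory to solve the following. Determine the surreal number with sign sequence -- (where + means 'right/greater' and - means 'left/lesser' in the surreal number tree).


Sign expansion: --
Rule: track bounds (lo, hi), initially (-inf, +inf). On '+', the current value becomes lo and we move to the simplest number in (value, hi): value + 1 if hi = +inf, otherwise the midpoint (value + hi)/2. On '-', the current value becomes hi and we move to value - 1 if lo = -inf, otherwise the midpoint (lo + value)/2.
Start at 0.
Step 1: sign = -, move left. Bounds: (-inf, 0). Value = -1
Step 2: sign = -, move left. Bounds: (-inf, -1). Value = -2
The surreal number with sign expansion -- is -2.

-2


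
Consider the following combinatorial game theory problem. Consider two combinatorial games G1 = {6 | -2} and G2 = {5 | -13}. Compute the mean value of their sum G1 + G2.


G1 = {6 | -2}, G2 = {5 | -13}
Each is a switch {a | b} with numbers a > b; its mean value is (a + b)/2, and mean value is additive over game sums: m(G1 + G2) = m(G1) + m(G2).
Mean of G1 = (6 + (-2))/2 = 4/2 = 2
Mean of G2 = (5 + (-13))/2 = -8/2 = -4
Mean of G1 + G2 = 2 + -4 = -2

-2


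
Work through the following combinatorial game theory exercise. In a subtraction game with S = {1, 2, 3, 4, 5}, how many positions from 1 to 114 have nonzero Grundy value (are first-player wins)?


Subtraction set S = {1, 2, 3, 4, 5}, so G(n) = n mod 6.
G(n) = 0 when n is a multiple of 6.
Multiples of 6 in [1, 114]: 19
N-positions (nonzero Grundy) = 114 - 19 = 95

95


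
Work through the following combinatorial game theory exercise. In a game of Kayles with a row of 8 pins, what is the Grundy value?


Kayles: a move removes 1 or 2 adjacent pins from a contiguous row.
Removing pins from a row of k leaves two independent rows (a, b) with a + b = k - 1 (one pin) or a + b = k - 2 (two pins); an end removal gives a = 0.
By Sprague-Grundy, G(k) = mex{ G(a) XOR G(b) } over all these splits. G(0) = 0.
G(1): splits (0,0):0^0=0 -> mex({0}) = 1
G(2): splits (0,1):0^1=1 (0,0):0^0=0 -> mex({0, 1}) = 2
G(3): splits (0,2):0^2=2 (1,1):1^1=0 (0,1):0^1=1 -> mex({0, 1, 2}) = 3
G(4): splits (0,3):0^3=3 (1,2):1^2=3 (0,2):0^2=2 (1,1):1^1=0 -> mex({0, 2, 3}) = 1
G(5): splits (0,4):0^1=1 (1,3):1^3=2 (2,2):2^2=0 (0,3):0^3=3 (1,2):1^2=3 -> mex({0, 1, 2, 3}) = 4
G(6) = mex({0, 1, 2, 4}) = 3
G(7) = mex({0, 1, 3, 4, 5}) = 2
G(8) = mex({0, 2, 3, 5, 6}) = 1
Therefore G(8) = 1.

1


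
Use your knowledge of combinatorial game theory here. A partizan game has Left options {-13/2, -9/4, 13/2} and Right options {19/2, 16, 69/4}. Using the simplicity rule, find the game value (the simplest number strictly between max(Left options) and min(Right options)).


Left options: {-13/2, -9/4, 13/2}, max = 13/2
Right options: {19/2, 16, 69/4}, min = 19/2
All options are numbers and max(Left) < min(Right), so by the simplicity theorem the value is the simplest (earliest-born) number strictly between 13/2 and 19/2.
Integers 7 through 9 all lie strictly between 13/2 and 19/2.
Among integers, the simplest (lowest birthday = smallest |n|; 0 is born on day 0, +-n on day n) is 7.
No non-integer in the interval can be simpler: if x is a non-integer in the interval, then floor(x) or ceil(x) also lies in the interval (the interval contains an integer), and both are proper prefixes of x's sign expansion, i.e. born earlier. So the game value is 7.
Game value = 7

7


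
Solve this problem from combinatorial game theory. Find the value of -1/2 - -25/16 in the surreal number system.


x = -1/2, y = -25/16
Converting to common denominator: 16
x = -8/16, y = -25/16
x - y = -1/2 - -25/16 = 17/16

17/16


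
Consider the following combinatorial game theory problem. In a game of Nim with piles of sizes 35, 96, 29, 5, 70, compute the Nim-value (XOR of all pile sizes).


We need the XOR (exclusive or) of all pile sizes.
After XOR-ing pile 1 (size 35): 0 XOR 35 = 35
After XOR-ing pile 2 (size 96): 35 XOR 96 = 67
After XOR-ing pile 3 (size 29): 67 XOR 29 = 94
After XOR-ing pile 4 (size 5): 94 XOR 5 = 91
After XOR-ing pile 5 (size 70): 91 XOR 70 = 29
The Nim-value of this position is 29.

29


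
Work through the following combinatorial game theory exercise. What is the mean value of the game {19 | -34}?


Game = {19 | -34}, a switch {a | b} with numbers a > b.
Its thermograph has left wall a - t and right wall b + t, which meet at t = (a - b)/2, where both equal (a + b)/2. So the mast (mean value) is at (a + b)/2.
Mean = (19 + (-34))/2 = -15/2 = -15/2

-15/2


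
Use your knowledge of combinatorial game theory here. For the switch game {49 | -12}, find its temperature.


The game is {49 | -12}, a switch {a | b} with numbers a > b.
Cooling {a | b} by t gives {a - t | b + t}, which stops being hot when a - t = b + t, i.e. at t = (a - b)/2. So the temperature of a switch is (a - b)/2.
Temperature = (Left option - Right option) / 2
= (49 - (-12)) / 2
= 61 / 2
= 61/2

61/2


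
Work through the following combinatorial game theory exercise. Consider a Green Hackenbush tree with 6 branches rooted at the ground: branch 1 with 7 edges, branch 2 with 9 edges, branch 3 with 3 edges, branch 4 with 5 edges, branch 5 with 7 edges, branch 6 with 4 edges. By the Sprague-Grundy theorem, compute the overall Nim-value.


The tree has 6 branches from the ground vertex.
In Green Hackenbush, the Nim-value of a simple path of length k is k.
Branch 1: length 7, Nim-value = 7
Branch 2: length 9, Nim-value = 9
Branch 3: length 3, Nim-value = 3
Branch 4: length 5, Nim-value = 5
Branch 5: length 7, Nim-value = 7
Branch 6: length 4, Nim-value = 4
Total Nim-value = XOR of all branch values:
0 XOR 7 = 7
7 XOR 9 = 14
14 XOR 3 = 13
13 XOR 5 = 8
8 XOR 7 = 15
15 XOR 4 = 11
Nim-value of the tree = 11

11


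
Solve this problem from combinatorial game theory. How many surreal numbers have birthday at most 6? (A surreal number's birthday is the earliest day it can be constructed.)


Day 0: {|} = 0 is born. Count = 1.
Day n: the number of surreal numbers born by day n is 2^(n+1) - 1.
By day 0: 2^1 - 1 = 1
By day 1: 2^2 - 1 = 3
By day 2: 2^3 - 1 = 7
By day 3: 2^4 - 1 = 15
By day 4: 2^5 - 1 = 31
By day 5: 2^6 - 1 = 63
By day 6: 2^7 - 1 = 127
By day 6: 127 surreal numbers.

127


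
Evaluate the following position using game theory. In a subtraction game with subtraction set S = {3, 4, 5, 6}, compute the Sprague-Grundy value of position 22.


The subtraction set is S = {3, 4, 5, 6}.
G(k) = mex{ G(k - s) : s in S, s <= k }. We compute iteratively: G(0) = 0.
G(1) = mex({}) = 0
G(2) = mex({}) = 0
G(3) = mex({0}) = 1
G(4) = mex({0}) = 1
G(5) = mex({0}) = 1
G(6) = mex({0, 1}) = 2
G(7) = mex({0, 1}) = 2
G(8) = mex({0, 1}) = 2
G(9) = mex({1, 2}) = 0
G(10) = mex({1, 2}) = 0
G(11) = mex({1, 2}) = 0
G(12) = mex({0, 2}) = 1
G(13) = mex({0, 2}) = 1
G(14) = mex({0, 2}) = 1
Observe that G(9)..G(14) = 0, 0, 0, 1, 1, 1 repeats G(0)..G(5) = 0, 0, 0, 1, 1, 1.
For k >= max(S) = 6, G(k) is determined by the previous 6 values G(k-6)..G(k-1); a window of 6 consecutive values has recurred shifted by 9, so by induction G(k + 9) = G(k) for all k >= 0: the sequence is periodic from the start with period 9.
One period: G(0..8) = 0, 0, 0, 1, 1, 1, 2, 2, 2.
22 mod 9 = 4, so G(22) = G(4) = 1.

1


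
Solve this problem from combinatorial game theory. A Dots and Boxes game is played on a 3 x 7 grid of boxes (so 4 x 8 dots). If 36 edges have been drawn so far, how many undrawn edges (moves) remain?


Grid: 3 x 7 boxes, i.e. 4 rows and 8 columns of dots.
Horizontal edges: (rows + 1) * cols = 4 * 7 = 28
Vertical edges: rows * (cols + 1) = 3 * 8 = 24
Total edges: 28 + 24 = 52
Edges drawn: 36
Remaining: 52 - 36 = 16

16


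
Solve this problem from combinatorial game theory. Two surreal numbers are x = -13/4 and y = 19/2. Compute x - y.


x = -13/4, y = 19/2
Converting to common denominator: 4
x = -13/4, y = 38/4
x - y = -13/4 - 19/2 = -51/4

-51/4


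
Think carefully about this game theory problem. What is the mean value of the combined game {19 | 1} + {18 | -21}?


G1 = {19 | 1}, G2 = {18 | -21}
Each is a switch {a | b} with numbers a > b; its mean value is (a + b)/2, and mean value is additive over game sums: m(G1 + G2) = m(G1) + m(G2).
Mean of G1 = (19 + (1))/2 = 20/2 = 10
Mean of G2 = (18 + (-21))/2 = -3/2 = -3/2
Mean of G1 + G2 = 10 + -3/2 = 17/2

17/2


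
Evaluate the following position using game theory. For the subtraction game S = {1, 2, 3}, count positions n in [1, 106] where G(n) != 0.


Subtraction set S = {1, 2, 3}, so G(n) = n mod 4.
G(n) = 0 when n is a multiple of 4.
Multiples of 4 in [1, 106]: 26
N-positions (nonzero Grundy) = 106 - 26 = 80

80


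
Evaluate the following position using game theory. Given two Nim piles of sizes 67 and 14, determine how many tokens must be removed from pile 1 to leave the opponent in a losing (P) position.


Piles: 67 and 14
Current XOR: 67 XOR 14 = 77 (non-zero, so this is an N-position).
To make the XOR zero, we need to find a move that balances the piles.
For pile 1 (size 67): target = 67 XOR 77 = 14
We reduce pile 1 from 67 to 14.
Tokens removed: 67 - 14 = 53
Verification: 14 XOR 14 = 0

53


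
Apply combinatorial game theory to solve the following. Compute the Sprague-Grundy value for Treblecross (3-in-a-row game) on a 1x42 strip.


Treblecross: place X on empty cells; 3-in-a-row wins.
Playing within two cells of an existing X lets the opponent win at once, so sensible play treats the cells i-2..i+2 around each X as dead. The player left with no safe cell loses, so this is a normal-play take-away game on strips of safe cells.
Placing X at cell i (0-indexed) of a strip of k safe cells leaves independent strips of sizes max(0, i-2) and max(0, k-i-3). Hence G(k) = mex{ G(max(0,i-2)) XOR G(max(0,k-i-3)) : 0 <= i < k }, with G(0) = 0.
G(1): splits (0,0):0^0=0 -> mex({0}) = 1
G(2): splits (0,0):0^0=0 -> mex({0}) = 1
G(3): splits (0,0):0^0=0 -> mex({0}) = 1
G(4): splits (0,1):0^1=1 (0,0):0^0=0 -> mex({0, 1}) = 2
G(5): splits (0,2):0^1=1 (0,1):0^1=1 (0,0):0^0=0 -> mex({0, 1}) = 2
G(6) = mex({1}) = 0
G(7) = mex({0, 1, 2}) = 3
G(8) = mex({0, 1, 2}) = 3
G(9) = mex({0, 2}) = 1
G(10) = mex({0, 2, 3}) = 1
G(11) = mex({0, 3}) = 1
G(12) = mex({1, 3}) = 0
G(13) = mex({0, 1, 2, 3}) = 4
G(14) = mex({0, 1, 2}) = 3
G(15) = mex({0, 1, 2}) = 3
G(16) = mex({0, 1, 2, 4}) = 3
G(17) = mex({0, 1, 3, 4}) = 2
G(18) = mex({0, 1, 3, 4}) = 2
G(19) = mex({0, 1, 3, 5}) = 2
G(20) = mex({0, 1, 2, 3, 5}) = 4
G(21) = mex({0, 1, 2, 3, 5}) = 4
G(22) = mex({1, 2, 6}) = 0
G(23) = mex({0, 1, 2, 3, 4, 6}) = 5
G(24) = mex({0, 1, 2, 3, 4}) = 5
G(25) = mex({0, 1, 3, 4, 7}) = 2
G(26) = mex({0, 1, 3, 4, 5, 7}) = 2
G(27) = mex({0, 1, 3, 5}) = 2
G(28) = mex({0, 1, 2, 5}) = 3
G(29) = mex({0, 1, 2, 4, 5, 6}) = 3
G(30) = mex({1, 2, 4, 6}) = 0
G(31) = mex({0, 1, 2, 3, 4, 6}) = 5
G(32) = mex({1, 2, 3, 4, 7}) = 0
G(33) = mex({0, 3, 7}) = 1
G(34) = mex({0, 2, 3, 5, 7}) = 1
G(35) = mex({0, 2, 3, 5, 6}) = 1
G(36) = mex({0, 1, 2, 5, 6}) = 3
G(37) = mex({0, 1, 2, 4, 5, 6}) = 3
G(38) = mex({0, 1, 2, 4}) = 3
G(39) = mex({0, 1, 2, 3, 4, 7}) = 5
G(40) = mex({0, 1, 2, 3, 4, 5, 7}) = 6
G(41) = mex({0, 1, 2, 3, 5, 7}) = 4
G(42) = mex({0, 1, 2, 3, 5, 6, 7}) = 4
Therefore G(42) = 4.

4


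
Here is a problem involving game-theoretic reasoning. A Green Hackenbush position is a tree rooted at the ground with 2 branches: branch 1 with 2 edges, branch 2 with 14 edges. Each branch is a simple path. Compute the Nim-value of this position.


The tree has 2 branches from the ground vertex.
In Green Hackenbush, the Nim-value of a simple path of length k is k.
Branch 1: length 2, Nim-value = 2
Branch 2: length 14, Nim-value = 14
Total Nim-value = XOR of all branch values:
0 XOR 2 = 2
2 XOR 14 = 12
Nim-value of the tree = 12

12


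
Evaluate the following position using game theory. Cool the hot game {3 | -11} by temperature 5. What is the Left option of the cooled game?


Original game: {3 | -11} (a switch {a | b} with a > b).
Cooling by t (for t below the temperature (a - b)/2 = 7) taxes each move by t: {a | b} cooled by t is {a - t | b + t}.
Cooling amount: t = 5
Cooled Left option: 3 - 5 = -2
Cooled Right option: -11 + 5 = -6
Cooled game: {-2 | -6}
Left option = -2

-2


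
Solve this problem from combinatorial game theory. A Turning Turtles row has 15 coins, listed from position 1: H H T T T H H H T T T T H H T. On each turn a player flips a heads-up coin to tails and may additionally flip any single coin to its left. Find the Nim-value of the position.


Coins: H H T T T H H H T T T T H H T
Key fact: a single head at position k behaves exactly like a Nim heap of size k (turning it to T and optionally flipping a coin at j < k corresponds to moving the heap from k to j, or to 0), and heads combine as a disjunctive sum (two heads at the same place would cancel, matching j XOR j = 0). So the Nim-value is the XOR of the 1-indexed positions of the heads.
Face-up positions (1-indexed): [1, 2, 6, 7, 8, 13, 14]
XOR 0 with 1: 0 XOR 1 = 1
XOR 1 with 2: 1 XOR 2 = 3
XOR 3 with 6: 3 XOR 6 = 5
XOR 5 with 7: 5 XOR 7 = 2
XOR 2 with 8: 2 XOR 8 = 10
XOR 10 with 13: 10 XOR 13 = 7
XOR 7 with 14: 7 XOR 14 = 9
Nim-value = 9

9


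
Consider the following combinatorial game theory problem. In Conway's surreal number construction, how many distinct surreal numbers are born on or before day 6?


Day 0: {|} = 0 is born. Count = 1.
Day n: the number of surreal numbers born by day n is 2^(n+1) - 1.
By day 0: 2^1 - 1 = 1
By day 1: 2^2 - 1 = 3
By day 2: 2^3 - 1 = 7
By day 3: 2^4 - 1 = 15
By day 4: 2^5 - 1 = 31
By day 5: 2^6 - 1 = 63
By day 6: 2^7 - 1 = 127
By day 6: 127 surreal numbers.

127


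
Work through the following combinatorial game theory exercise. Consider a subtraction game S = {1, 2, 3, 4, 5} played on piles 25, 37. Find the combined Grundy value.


Subtraction set: {1, 2, 3, 4, 5}
For this subtraction set, G(n) = n mod 6 (period = max + 1 = 6).
Pile 1 (size 25): G(25) = 25 mod 6 = 1
Pile 2 (size 37): G(37) = 37 mod 6 = 1
Total Grundy value = XOR of all: 1 XOR 1 = 0

0


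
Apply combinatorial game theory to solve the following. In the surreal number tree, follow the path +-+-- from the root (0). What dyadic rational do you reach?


Sign expansion: +-+--
Rule: track bounds (lo, hi), initially (-inf, +inf). On '+', the current value becomes lo and we move to the simplest number in (value, hi): value + 1 if hi = +inf, otherwise the midpoint (value + hi)/2. On '-', the current value becomes hi and we move to value - 1 if lo = -inf, otherwise the midpoint (lo + value)/2.
Start at 0.
Step 1: sign = +, move right. Bounds: (0, +inf). Value = 1
Step 2: sign = -, move left. Bounds: (0, 1). Value = 1/2
Step 3: sign = +, move right. Bounds: (1/2, 1). Value = 3/4
Step 4: sign = -, move left. Bounds: (1/2, 3/4). Value = 5/8
Step 5: sign = -, move left. Bounds: (1/2, 5/8). Value = 9/16
The surreal number with sign expansion +-+-- is 9/16.

9/16


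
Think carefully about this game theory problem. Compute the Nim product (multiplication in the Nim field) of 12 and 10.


Nim multiplication is bilinear over XOR: (u XOR v) * w = (u*w) XOR (v*w).
So we split each operand into its bit components and XOR the pairwise Nim products.
12 = 4 + 8 (as XOR of powers of 2).
10 = 2 + 8 (as XOR of powers of 2).
Using the standard Nim-product table on single bits:
  2*2 = 3,   2*4 = 8,   2*8 = 12,
  4*4 = 6,   4*8 = 11,  8*8 = 13,
and  1*x = x (identity), k*l = l*k (commutative).
Pairwise Nim products:
  4 * 2 = 8
  4 * 8 = 11
  8 * 2 = 12
  8 * 8 = 13
XOR them: 8 XOR 11 XOR 12 XOR 13 = 2.
Result: 12 * 10 = 2 (in Nim).

2


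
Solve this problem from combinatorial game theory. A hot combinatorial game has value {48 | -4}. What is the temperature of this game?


The game is {48 | -4}, a switch {a | b} with numbers a > b.
Cooling {a | b} by t gives {a - t | b + t}, which stops being hot when a - t = b + t, i.e. at t = (a - b)/2. So the temperature of a switch is (a - b)/2.
Temperature = (Left option - Right option) / 2
= (48 - (-4)) / 2
= 52 / 2
= 26

26


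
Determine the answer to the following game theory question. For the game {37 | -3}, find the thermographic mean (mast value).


Game = {37 | -3}, a switch {a | b} with numbers a > b.
Its thermograph has left wall a - t and right wall b + t, which meet at t = (a - b)/2, where both equal (a + b)/2. So the mast (mean value) is at (a + b)/2.
Mean = (37 + (-3))/2 = 34/2 = 17

17


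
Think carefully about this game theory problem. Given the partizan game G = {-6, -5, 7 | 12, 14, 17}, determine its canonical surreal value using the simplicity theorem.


Left options: {-6, -5, 7}, max = 7
Right options: {12, 14, 17}, min = 12
All options are numbers and max(Left) < min(Right), so by the simplicity theorem the value is the simplest (earliest-born) number strictly between 7 and 12.
Integers 8 through 11 all lie strictly between 7 and 12.
Among integers, the simplest (lowest birthday = smallest |n|; 0 is born on day 0, +-n on day n) is 8.
No non-integer in the interval can be simpler: if x is a non-integer in the interval, then floor(x) or ceil(x) also lies in the interval (the interval contains an integer), and both are proper prefixes of x's sign expansion, i.e. born earlier. So the game value is 8.
Game value = 8

8


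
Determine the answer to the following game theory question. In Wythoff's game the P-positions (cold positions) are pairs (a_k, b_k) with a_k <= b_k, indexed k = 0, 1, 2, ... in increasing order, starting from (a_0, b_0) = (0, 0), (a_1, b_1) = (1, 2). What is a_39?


By Wythoff's theorem, a_k = floor(k * phi) and b_k = floor(k * phi^2) = a_k + k, where phi = (1 + sqrt(5))/2 is the golden ratio.
phi = (1 + sqrt(5))/2 = 1.618034
k = 39
k * phi = 39 * 1.618034 = 63.103326
a_39 = floor(k * phi) = 63

63


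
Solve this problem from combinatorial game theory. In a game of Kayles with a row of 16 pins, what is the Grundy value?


Kayles: a move removes 1 or 2 adjacent pins from a contiguous row.
Removing pins from a row of k leaves two independent rows (a, b) with a + b = k - 1 (one pin) or a + b = k - 2 (two pins); an end removal gives a = 0.
By Sprague-Grundy, G(k) = mex{ G(a) XOR G(b) } over all these splits. G(0) = 0.
G(1): splits (0,0):0^0=0 -> mex({0}) = 1
G(2): splits (0,1):0^1=1 (0,0):0^0=0 -> mex({0, 1}) = 2
G(3): splits (0,2):0^2=2 (1,1):1^1=0 (0,1):0^1=1 -> mex({0, 1, 2}) = 3
G(4): splits (0,3):0^3=3 (1,2):1^2=3 (0,2):0^2=2 (1,1):1^1=0 -> mex({0, 2, 3}) = 1
G(5): splits (0,4):0^1=1 (1,3):1^3=2 (2,2):2^2=0 (0,3):0^3=3 (1,2):1^2=3 -> mex({0, 1, 2, 3}) = 4
G(6) = mex({0, 1, 2, 4}) = 3
G(7) = mex({0, 1, 3, 4, 5}) = 2
G(8) = mex({0, 2, 3, 5, 6}) = 1
G(9) = mex({0, 1, 2, 3, 6, 7}) = 4
G(10) = mex({0, 1, 3, 4, 5, 7}) = 2
G(11) = mex({0, 1, 2, 3, 4, 5}) = 6
G(12) = mex({0, 1, 2, 3, 5, 6, 7}) = 4
G(13) = mex({0, 2, 3, 4, 6, 7}) = 1
G(14) = mex({0, 1, 4, 5, 6, 7}) = 2
G(15) = mex({0, 1, 2, 3, 4, 5, 6}) = 7
G(16) = mex({0, 2, 3, 5, 6, 7}) = 1
Therefore G(16) = 1.

1


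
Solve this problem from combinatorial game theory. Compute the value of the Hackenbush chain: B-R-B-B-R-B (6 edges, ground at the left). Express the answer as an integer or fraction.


Edges (from ground): B-R-B-B-R-B
By Berlekamp's sign-expansion rule, a Blue-Red Hackenbush stalk has the value of the surreal number whose sign sequence is the edge sequence with B -> + and R -> -.
Sign sequence: +-++-+
Trace the sign expansion in the surreal number tree, starting from 0:
Edge 1: B (sign +) -> bounds (0, +inf), value = 1
Edge 2: R (sign -) -> bounds (0, 1), value = 1/2
Edge 3: B (sign +) -> bounds (1/2, 1), value = 3/4
Edge 4: B (sign +) -> bounds (3/4, 1), value = 7/8
Edge 5: R (sign -) -> bounds (3/4, 7/8), value = 13/16
Edge 6: B (sign +) -> bounds (13/16, 7/8), value = 27/32
Game value = 27/32

27/32


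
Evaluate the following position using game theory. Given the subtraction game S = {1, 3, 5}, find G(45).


The subtraction set is S = {1, 3, 5}.
G(k) = mex{ G(k - s) : s in S, s <= k }. We compute iteratively: G(0) = 0.
G(1) = mex({0}) = 1
G(2) = mex({1}) = 0
G(3) = mex({0}) = 1
G(4) = mex({1}) = 0
G(5) = mex({0}) = 1
G(6) = mex({1}) = 0
Observe that G(2)..G(6) = 0, 1, 0, 1, 0 repeats G(0)..G(4) = 0, 1, 0, 1, 0.
For k >= max(S) = 5, G(k) is determined by the previous 5 values G(k-5)..G(k-1); a window of 5 consecutive values has recurred shifted by 2, so by induction G(k + 2) = G(k) for all k >= 0: the sequence is periodic from the start with period 2.
One period: G(0..1) = 0, 1.
45 mod 2 = 1, so G(45) = G(1) = 1.

1


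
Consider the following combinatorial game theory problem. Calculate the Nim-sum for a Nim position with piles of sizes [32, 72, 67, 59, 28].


We need the XOR (exclusive or) of all pile sizes.
After XOR-ing pile 1 (size 32): 0 XOR 32 = 32
After XOR-ing pile 2 (size 72): 32 XOR 72 = 104
After XOR-ing pile 3 (size 67): 104 XOR 67 = 43
After XOR-ing pile 4 (size 59): 43 XOR 59 = 16
After XOR-ing pile 5 (size 28): 16 XOR 28 = 12
The Nim-value of this position is 12.

12


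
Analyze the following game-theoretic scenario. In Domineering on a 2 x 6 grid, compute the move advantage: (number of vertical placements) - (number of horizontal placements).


Board is 2 x 6 (rows x cols).
Left (vertical) placements: (rows-1) * cols = 1 * 6 = 6
Right (horizontal) placements: rows * (cols-1) = 2 * 5 = 10
Advantage = Left - Right = 6 - 10 = -4

-4


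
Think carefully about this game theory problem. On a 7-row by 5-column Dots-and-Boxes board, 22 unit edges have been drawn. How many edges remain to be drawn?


Grid: 7 x 5 boxes, i.e. 8 rows and 6 columns of dots.
Horizontal edges: (rows + 1) * cols = 8 * 5 = 40
Vertical edges: rows * (cols + 1) = 7 * 6 = 42
Total edges: 40 + 42 = 82
Edges drawn: 22
Remaining: 82 - 22 = 60

60


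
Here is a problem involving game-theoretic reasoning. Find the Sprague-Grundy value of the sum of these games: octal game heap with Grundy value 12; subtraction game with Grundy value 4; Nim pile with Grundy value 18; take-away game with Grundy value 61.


By the Sprague-Grundy theorem, the Grundy value of a sum of games is the XOR of individual Grundy values.
octal game heap: Grundy value = 12. Running XOR: 0 XOR 12 = 12
subtraction game: Grundy value = 4. Running XOR: 12 XOR 4 = 8
Nim pile: Grundy value = 18. Running XOR: 8 XOR 18 = 26
take-away game: Grundy value = 61. Running XOR: 26 XOR 61 = 39
The combined Grundy value is 39.

39


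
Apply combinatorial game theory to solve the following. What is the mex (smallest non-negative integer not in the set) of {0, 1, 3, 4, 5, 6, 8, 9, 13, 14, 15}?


Set = {0, 1, 3, 4, 5, 6, 8, 9, 13, 14, 15}
0 is in the set.
1 is in the set.
2 is NOT in the set. This is the mex.
mex = 2

2


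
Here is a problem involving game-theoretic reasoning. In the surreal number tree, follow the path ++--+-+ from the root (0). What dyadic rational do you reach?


Sign expansion: ++--+-+
Rule: track bounds (lo, hi), initially (-inf, +inf). On '+', the current value becomes lo and we move to the simplest number in (value, hi): value + 1 if hi = +inf, otherwise the midpoint (value + hi)/2. On '-', the current value becomes hi and we move to value - 1 if lo = -inf, otherwise the midpoint (lo + value)/2.
Start at 0.
Step 1: sign = +, move right. Bounds: (0, +inf). Value = 1
Step 2: sign = +, move right. Bounds: (1, +inf). Value = 2
Step 3: sign = -, move left. Bounds: (1, 2). Value = 3/2
Step 4: sign = -, move left. Bounds: (1, 3/2). Value = 5/4
Step 5: sign = +, move right. Bounds: (5/4, 3/2). Value = 11/8
Step 6: sign = -, move left. Bounds: (5/4, 11/8). Value = 21/16
Step 7: sign = +, move right. Bounds: (21/16, 11/8). Value = 43/32
The surreal number with sign expansion ++--+-+ is 43/32.

43/32


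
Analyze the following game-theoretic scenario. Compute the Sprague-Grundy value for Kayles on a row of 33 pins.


Kayles: a move removes 1 or 2 adjacent pins from a contiguous row.
Removing pins from a row of k leaves two independent rows (a, b) with a + b = k - 1 (one pin) or a + b = k - 2 (two pins); an end removal gives a = 0.
By Sprague-Grundy, G(k) = mex{ G(a) XOR G(b) } over all these splits. G(0) = 0.
G(1): splits (0,0):0^0=0 -> mex({0}) = 1
G(2): splits (0,1):0^1=1 (0,0):0^0=0 -> mex({0, 1}) = 2
G(3): splits (0,2):0^2=2 (1,1):1^1=0 (0,1):0^1=1 -> mex({0, 1, 2}) = 3
G(4): splits (0,3):0^3=3 (1,2):1^2=3 (0,2):0^2=2 (1,1):1^1=0 -> mex({0, 2, 3}) = 1
G(5): splits (0,4):0^1=1 (1,3):1^3=2 (2,2):2^2=0 (0,3):0^3=3 (1,2):1^2=3 -> mex({0, 1, 2, 3}) = 4
G(6) = mex({0, 1, 2, 4}) = 3
G(7) = mex({0, 1, 3, 4, 5}) = 2
G(8) = mex({0, 2, 3, 5, 6}) = 1
G(9) = mex({0, 1, 2, 3, 6, 7}) = 4
G(10) = mex({0, 1, 3, 4, 5, 7}) = 2
G(11) = mex({0, 1, 2, 3, 4, 5}) = 6
G(12) = mex({0, 1, 2, 3, 5, 6, 7}) = 4
G(13) = mex({0, 2, 3, 4, 6, 7}) = 1
G(14) = mex({0, 1, 4, 5, 6, 7}) = 2
G(15) = mex({0, 1, 2, 3, 4, 5, 6}) = 7
G(16) = mex({0, 2, 3, 5, 6, 7}) = 1
G(17) = mex({0, 1, 2, 3, 5, 6, 7}) = 4
G(18) = mex({0, 1, 2, 4, 5, 6}) = 3
G(19) = mex({0, 1, 3, 4, 5, 7}) = 2
G(20) = mex({0, 2, 3, 4, 5, 6, 7}) = 1
G(21) = mex({0, 1, 2, 3, 5, 6, 7}) = 4
G(22) = mex({0, 1, 2, 3, 4, 5, 7}) = 6
G(23) = mex({0, 1, 2, 3, 4, 5, 6}) = 7
G(24) = mex({0, 1, 2, 3, 5, 6, 7}) = 4
G(25) = mex({0, 2, 3, 4, 6, 7}) = 1
G(26) = mex({0, 1, 3, 4, 5, 6, 7}) = 2
G(27) = mex({0, 1, 2, 3, 4, 5, 6, 7}) = 8
G(28) = mex({0, 1, 2, 3, 4, 6, 7, 8}) = 5
G(29) = mex({0, 1, 2, 3, 5, 6, 7, 8, 9}) = 4
G(30) = mex({0, 1, 2, 3, 4, 5, 6, 9, 10}) = 7
G(31) = mex({0, 1, 3, 4, 5, 7, 10, 11}) = 2
G(32) = mex({0, 2, 3, 4, 5, 6, 7, 9, 11}) = 1
G(33) = mex({0, 1, 2, 3, 4, 5, 6, 7, 9, 12}) = 8
Therefore G(33) = 8.

8


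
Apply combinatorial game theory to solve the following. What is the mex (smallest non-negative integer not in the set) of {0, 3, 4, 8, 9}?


Set = {0, 3, 4, 8, 9}
0 is in the set.
1 is NOT in the set. This is the mex.
mex = 1

1


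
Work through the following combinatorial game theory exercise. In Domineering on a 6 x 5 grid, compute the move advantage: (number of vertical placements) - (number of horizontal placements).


Board is 6 x 5 (rows x cols).
Left (vertical) placements: (rows-1) * cols = 5 * 5 = 25
Right (horizontal) placements: rows * (cols-1) = 6 * 4 = 24
Advantage = Left - Right = 25 - 24 = 1

1


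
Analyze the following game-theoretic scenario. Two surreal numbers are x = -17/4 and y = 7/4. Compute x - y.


x = -17/4, y = 7/4
Converting to common denominator: 4
x = -17/4, y = 7/4
x - y = -17/4 - 7/4 = -6

-6


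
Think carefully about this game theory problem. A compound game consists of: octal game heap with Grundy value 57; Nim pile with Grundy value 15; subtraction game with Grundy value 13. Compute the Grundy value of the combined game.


By the Sprague-Grundy theorem, the Grundy value of a sum of games is the XOR of individual Grundy values.
octal game heap: Grundy value = 57. Running XOR: 0 XOR 57 = 57
Nim pile: Grundy value = 15. Running XOR: 57 XOR 15 = 54
subtraction game: Grundy value = 13. Running XOR: 54 XOR 13 = 59
The combined Grundy value is 59.

59


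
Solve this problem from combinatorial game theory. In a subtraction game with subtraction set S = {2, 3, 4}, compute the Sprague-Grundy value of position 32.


The subtraction set is S = {2, 3, 4}.
G(k) = mex{ G(k - s) : s in S, s <= k }. We compute iteratively: G(0) = 0.
G(1) = mex({}) = 0
G(2) = mex({0}) = 1
G(3) = mex({0}) = 1
G(4) = mex({0, 1}) = 2
G(5) = mex({0, 1}) = 2
G(6) = mex({1, 2}) = 0
G(7) = mex({1, 2}) = 0
G(8) = mex({0, 2}) = 1
G(9) = mex({0, 2}) = 1
Observe that G(6)..G(9) = 0, 0, 1, 1 repeats G(0)..G(3) = 0, 0, 1, 1.
For k >= max(S) = 4, G(k) is determined by the previous 4 values G(k-4)..G(k-1); a window of 4 consecutive values has recurred shifted by 6, so by induction G(k + 6) = G(k) for all k >= 0: the sequence is periodic from the start with period 6.
One period: G(0..5) = 0, 0, 1, 1, 2, 2.
32 mod 6 = 2, so G(32) = G(2) = 1.

1


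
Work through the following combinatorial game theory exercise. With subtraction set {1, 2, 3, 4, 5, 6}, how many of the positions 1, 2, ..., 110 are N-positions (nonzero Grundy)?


Subtraction set S = {1, 2, 3, 4, 5, 6}, so G(n) = n mod 7.
G(n) = 0 when n is a multiple of 7.
Multiples of 7 in [1, 110]: 15
N-positions (nonzero Grundy) = 110 - 15 = 95

95


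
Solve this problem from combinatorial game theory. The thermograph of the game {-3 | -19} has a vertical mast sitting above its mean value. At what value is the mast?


Game = {-3 | -19}, a switch {a | b} with numbers a > b.
Its thermograph has left wall a - t and right wall b + t, which meet at t = (a - b)/2, where both equal (a + b)/2. So the mast (mean value) is at (a + b)/2.
Mean = (-3 + (-19))/2 = -22/2 = -11

-11


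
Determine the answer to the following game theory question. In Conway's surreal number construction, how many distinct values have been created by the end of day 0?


Day 0: {|} = 0 is born. Count = 1.
Day n: the number of surreal numbers born by day n is 2^(n+1) - 1.
By day 0: 2^1 - 1 = 1
By day 0: 1 surreal numbers.

1


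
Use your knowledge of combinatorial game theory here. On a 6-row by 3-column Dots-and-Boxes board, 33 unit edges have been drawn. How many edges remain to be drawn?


Grid: 6 x 3 boxes, i.e. 7 rows and 4 columns of dots.
Horizontal edges: (rows + 1) * cols = 7 * 3 = 21
Vertical edges: rows * (cols + 1) = 6 * 4 = 24
Total edges: 21 + 24 = 45
Edges drawn: 33
Remaining: 45 - 33 = 12

12


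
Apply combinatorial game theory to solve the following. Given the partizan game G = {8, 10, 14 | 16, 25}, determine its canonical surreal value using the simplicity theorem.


Left options: {8, 10, 14}, max = 14
Right options: {16, 25}, min = 16
All options are numbers and max(Left) < min(Right), so by the simplicity theorem the value is the simplest (earliest-born) number strictly between 14 and 16.
The only integer strictly between 14 and 16 is 15.
No non-integer in the interval can be simpler: if x is a non-integer in the interval, then floor(x) or ceil(x) also lies in the interval (the interval contains an integer), and both are proper prefixes of x's sign expansion, i.e. born earlier. So the game value is 15.
Game value = 15

15


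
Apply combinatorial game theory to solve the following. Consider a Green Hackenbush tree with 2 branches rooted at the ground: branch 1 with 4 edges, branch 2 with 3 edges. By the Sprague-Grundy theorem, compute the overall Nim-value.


The tree has 2 branches from the ground vertex.
In Green Hackenbush, the Nim-value of a simple path of length k is k.
Branch 1: length 4, Nim-value = 4
Branch 2: length 3, Nim-value = 3
Total Nim-value = XOR of all branch values:
0 XOR 4 = 4
4 XOR 3 = 7
Nim-value of the tree = 7

7


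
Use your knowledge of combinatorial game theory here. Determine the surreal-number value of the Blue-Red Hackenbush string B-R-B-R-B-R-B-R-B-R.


Edges (from ground): B-R-B-R-B-R-B-R-B-R
By Berlekamp's sign-expansion rule, a Blue-Red Hackenbush stalk has the value of the surreal number whose sign sequence is the edge sequence with B -> + and R -> -.
Sign sequence: +-+-+-+-+-
Trace the sign expansion in the surreal number tree, starting from 0:
Edge 1: B (sign +) -> bounds (0, +inf), value = 1
Edge 2: R (sign -) -> bounds (0, 1), value = 1/2
Edge 3: B (sign +) -> bounds (1/2, 1), value = 3/4
Edge 4: R (sign -) -> bounds (1/2, 3/4), value = 5/8
Edge 5: B (sign +) -> bounds (5/8, 3/4), value = 11/16
Edge 6: R (sign -) -> bounds (5/8, 11/16), value = 21/32
Edge 7: B (sign +) -> bounds (21/32, 11/16), value = 43/64
Edge 8: R (sign -) -> bounds (21/32, 43/64), value = 85/128
Edge 9: B (sign +) -> bounds (85/128, 43/64), value = 171/256
Edge 10: R (sign -) -> bounds (85/128, 171/256), value = 341/512
Game value = 341/512

341/512


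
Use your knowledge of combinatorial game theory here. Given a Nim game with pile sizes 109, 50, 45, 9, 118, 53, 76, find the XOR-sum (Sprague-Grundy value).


We need the XOR (exclusive or) of all pile sizes.
After XOR-ing pile 1 (size 109): 0 XOR 109 = 109
After XOR-ing pile 2 (size 50): 109 XOR 50 = 95
After XOR-ing pile 3 (size 45): 95 XOR 45 = 114
After XOR-ing pile 4 (size 9): 114 XOR 9 = 123
After XOR-ing pile 5 (size 118): 123 XOR 118 = 13
After XOR-ing pile 6 (size 53): 13 XOR 53 = 56
After XOR-ing pile 7 (size 76): 56 XOR 76 = 116
The Nim-value of this position is 116.

116


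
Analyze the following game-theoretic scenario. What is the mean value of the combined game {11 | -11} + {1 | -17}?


G1 = {11 | -11}, G2 = {1 | -17}
Each is a switch {a | b} with numbers a > b; its mean value is (a + b)/2, and mean value is additive over game sums: m(G1 + G2) = m(G1) + m(G2).
Mean of G1 = (11 + (-11))/2 = 0/2 = 0
Mean of G2 = (1 + (-17))/2 = -16/2 = -8
Mean of G1 + G2 = 0 + -8 = -8

-8


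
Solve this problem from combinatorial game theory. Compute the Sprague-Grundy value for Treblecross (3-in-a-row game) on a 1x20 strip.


Treblecross: place X on empty cells; 3-in-a-row wins.
Playing within two cells of an existing X lets the opponent win at once, so sensible play treats the cells i-2..i+2 around each X as dead. The player left with no safe cell loses, so this is a normal-play take-away game on strips of safe cells.
Placing X at cell i (0-indexed) of a strip of k safe cells leaves independent strips of sizes max(0, i-2) and max(0, k-i-3). Hence G(k) = mex{ G(max(0,i-2)) XOR G(max(0,k-i-3)) : 0 <= i < k }, with G(0) = 0.
G(1): splits (0,0):0^0=0 -> mex({0}) = 1
G(2): splits (0,0):0^0=0 -> mex({0}) = 1
G(3): splits (0,0):0^0=0 -> mex({0}) = 1
G(4): splits (0,1):0^1=1 (0,0):0^0=0 -> mex({0, 1}) = 2
G(5): splits (0,2):0^1=1 (0,1):0^1=1 (0,0):0^0=0 -> mex({0, 1}) = 2
G(6) = mex({1}) = 0
G(7) = mex({0, 1, 2}) = 3
G(8) = mex({0, 1, 2}) = 3
G(9) = mex({0, 2}) = 1
G(10) = mex({0, 2, 3}) = 1
G(11) = mex({0, 3}) = 1
G(12) = mex({1, 3}) = 0
G(13) = mex({0, 1, 2, 3}) = 4
G(14) = mex({0, 1, 2}) = 3
G(15) = mex({0, 1, 2}) = 3
G(16) = mex({0, 1, 2, 4}) = 3
G(17) = mex({0, 1, 3, 4}) = 2
G(18) = mex({0, 1, 3, 4}) = 2
G(19) = mex({0, 1, 3, 5}) = 2
G(20) = mex({0, 1, 2, 3, 5}) = 4
Therefore G(20) = 4.

4


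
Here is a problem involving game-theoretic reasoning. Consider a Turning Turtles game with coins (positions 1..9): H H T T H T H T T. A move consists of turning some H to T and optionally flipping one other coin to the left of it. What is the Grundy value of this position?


Coins: H H T T H T H T T
Key fact: a single head at position k behaves exactly like a Nim heap of size k (turning it to T and optionally flipping a coin at j < k corresponds to moving the heap from k to j, or to 0), and heads combine as a disjunctive sum (two heads at the same place would cancel, matching j XOR j = 0). So the Nim-value is the XOR of the 1-indexed positions of the heads.
Face-up positions (1-indexed): [1, 2, 5, 7]
XOR 0 with 1: 0 XOR 1 = 1
XOR 1 with 2: 1 XOR 2 = 3
XOR 3 with 5: 3 XOR 5 = 6
XOR 6 with 7: 6 XOR 7 = 1
Nim-value = 1

1
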